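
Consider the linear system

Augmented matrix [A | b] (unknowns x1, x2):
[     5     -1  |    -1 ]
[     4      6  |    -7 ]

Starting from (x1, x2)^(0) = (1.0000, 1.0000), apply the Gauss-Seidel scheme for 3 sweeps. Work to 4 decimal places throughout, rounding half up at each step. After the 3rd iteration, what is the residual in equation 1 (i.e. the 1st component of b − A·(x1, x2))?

Iteration 1:
  x1 = (-1 - (-1)·1.0000) / (5) = 0.0000
  x2 = (-7 - (4)·0.0000) / (6) = -1.1667
Iteration 2:
  x1 = (-1 - (-1)·-1.1667) / (5) = -0.4333
  x2 = (-7 - (4)·-0.4333) / (6) = -0.8778
Iteration 3:
  x1 = (-1 - (-1)·-0.8778) / (5) = -0.3756
  x2 = (-7 - (4)·-0.3756) / (6) = -0.9163
Residual b − A·x = (-0.0383, 0.0002)

-0.0383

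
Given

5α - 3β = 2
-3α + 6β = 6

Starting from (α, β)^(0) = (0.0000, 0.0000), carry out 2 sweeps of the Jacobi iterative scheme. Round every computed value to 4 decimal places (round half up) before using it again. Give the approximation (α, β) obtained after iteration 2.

Iteration 1:
  α = (2 - (-3)·0.0000) / (5) = 0.4000
  β = (6 - (-3)·0.0000) / (6) = 1.0000
Iteration 2:
  α = (2 - (-3)·1.0000) / (5) = 1.0000
  β = (6 - (-3)·0.4000) / (6) = 1.2000

(1.0000, 1.2000)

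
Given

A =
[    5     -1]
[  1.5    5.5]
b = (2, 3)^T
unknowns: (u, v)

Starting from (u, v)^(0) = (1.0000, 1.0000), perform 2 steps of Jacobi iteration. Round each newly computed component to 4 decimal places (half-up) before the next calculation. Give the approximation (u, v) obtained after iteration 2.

(0.4545, 0.3818)

Iteration 1:
  u = (2 - (-1)·1.0000) / (5) = 0.6000
  v = (3 - (1.5)·1.0000) / (5.5) = 0.2727
Iteration 2:
  u = (2 - (-1)·0.2727) / (5) = 0.4545
  v = (3 - (1.5)·0.6000) / (5.5) = 0.3818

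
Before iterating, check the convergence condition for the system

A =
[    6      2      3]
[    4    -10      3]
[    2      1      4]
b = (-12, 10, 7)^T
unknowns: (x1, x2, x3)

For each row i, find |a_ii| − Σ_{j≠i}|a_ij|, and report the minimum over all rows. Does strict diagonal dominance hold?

row 1: |6| − (2+3) = 1
row 2: |-10| − (4+3) = 3
row 3: |4| − (2+1) = 1
minimum over rows = 1 → strictly diagonally dominant (convergence guaranteed)

1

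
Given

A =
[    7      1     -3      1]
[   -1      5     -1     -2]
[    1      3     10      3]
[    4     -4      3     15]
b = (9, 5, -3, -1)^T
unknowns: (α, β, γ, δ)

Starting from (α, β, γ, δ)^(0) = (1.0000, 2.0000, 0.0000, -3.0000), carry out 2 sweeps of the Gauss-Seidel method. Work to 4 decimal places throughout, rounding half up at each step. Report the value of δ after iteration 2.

Iteration 1:
  α = (9 - (1)·2.0000 - (-3)·0.0000 - (1)·-3.0000) / (7) = 1.4286
  β = (5 - (-1)·1.4286 - (-1)·0.0000 - (-2)·-3.0000) / (5) = 0.0857
  γ = (-3 - (1)·1.4286 - (3)·0.0857 - (3)·-3.0000) / (10) = 0.4314
  δ = (-1 - (4)·1.4286 - (-4)·0.0857 - (3)·0.4314) / (15) = -0.5111
Iteration 2:
  α = (9 - (1)·0.0857 - (-3)·0.4314 - (1)·-0.5111) / (7) = 1.5314
  β = (5 - (-1)·1.5314 - (-1)·0.4314 - (-2)·-0.5111) / (5) = 1.1881
  γ = (-3 - (1)·1.5314 - (3)·1.1881 - (3)·-0.5111) / (10) = -0.6562
  δ = (-1 - (4)·1.5314 - (-4)·1.1881 - (3)·-0.6562) / (15) = -0.0270

-0.0270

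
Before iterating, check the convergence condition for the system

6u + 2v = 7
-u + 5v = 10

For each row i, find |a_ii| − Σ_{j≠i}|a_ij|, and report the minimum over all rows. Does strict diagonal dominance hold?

4

row 1: |6| − (2) = 4
row 2: |5| − (1) = 4
minimum over rows = 4 → strictly diagonally dominant (convergence guaranteed)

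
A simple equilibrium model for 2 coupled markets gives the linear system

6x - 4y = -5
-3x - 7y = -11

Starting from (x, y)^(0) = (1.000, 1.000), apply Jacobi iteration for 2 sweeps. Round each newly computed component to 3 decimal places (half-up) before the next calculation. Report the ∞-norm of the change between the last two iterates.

Iteration 1:
  x = (-5 - (-4)·1.000) / (6) = -0.167
  y = (-11 - (-3)·1.000) / (-7) = 1.143
Iteration 2:
  x = (-5 - (-4)·1.143) / (6) = -0.071
  y = (-11 - (-3)·-0.167) / (-7) = 1.643
Change: (0.096, 0.500) → max |·| = 0.500

0.500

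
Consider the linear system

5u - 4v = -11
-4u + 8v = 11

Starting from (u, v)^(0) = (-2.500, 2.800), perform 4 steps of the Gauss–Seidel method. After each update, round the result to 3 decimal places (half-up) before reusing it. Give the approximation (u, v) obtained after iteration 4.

(-1.714, 0.518)

Iteration 1:
  u = (-11 - (-4)·2.800) / (5) = 0.040
  v = (11 - (-4)·0.040) / (8) = 1.395
Iteration 2:
  u = (-11 - (-4)·1.395) / (5) = -1.084
  v = (11 - (-4)·-1.084) / (8) = 0.833
Iteration 3:
  u = (-11 - (-4)·0.833) / (5) = -1.534
  v = (11 - (-4)·-1.534) / (8) = 0.608
Iteration 4:
  u = (-11 - (-4)·0.608) / (5) = -1.714
  v = (11 - (-4)·-1.714) / (8) = 0.518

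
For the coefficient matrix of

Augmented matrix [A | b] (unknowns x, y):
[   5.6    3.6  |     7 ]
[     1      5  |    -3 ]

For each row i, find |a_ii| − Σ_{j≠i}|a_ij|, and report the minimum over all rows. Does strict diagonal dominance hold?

2

row 1: |5.6| − (3.6) = 2
row 2: |5| − (1) = 4
minimum over rows = 2 → strictly diagonally dominant (convergence guaranteed)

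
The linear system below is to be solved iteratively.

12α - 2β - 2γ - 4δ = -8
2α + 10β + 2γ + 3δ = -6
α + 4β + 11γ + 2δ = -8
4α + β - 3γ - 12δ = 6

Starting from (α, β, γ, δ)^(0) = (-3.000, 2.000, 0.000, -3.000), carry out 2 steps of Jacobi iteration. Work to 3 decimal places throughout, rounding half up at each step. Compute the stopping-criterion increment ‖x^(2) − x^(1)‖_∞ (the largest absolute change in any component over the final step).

0.706

Iteration 1:
  α = (-8 - (-2)·2.000 - (-2)·0.000 - (-4)·-3.000) / (12) = -1.333
  β = (-6 - (2)·-3.000 - (2)·0.000 - (3)·-3.000) / (10) = 0.900
  γ = (-8 - (1)·-3.000 - (4)·2.000 - (2)·-3.000) / (11) = -0.636
  δ = (6 - (4)·-3.000 - (1)·2.000 - (-3)·0.000) / (-12) = -1.333
Iteration 2:
  α = (-8 - (-2)·0.900 - (-2)·-0.636 - (-4)·-1.333) / (12) = -1.067
  β = (-6 - (2)·-1.333 - (2)·-0.636 - (3)·-1.333) / (10) = 0.194
  γ = (-8 - (1)·-1.333 - (4)·0.900 - (2)·-1.333) / (11) = -0.691
  δ = (6 - (4)·-1.333 - (1)·0.900 - (-3)·-0.636) / (-12) = -0.710
Change: (0.266, -0.706, -0.055, 0.623) → max |·| = 0.706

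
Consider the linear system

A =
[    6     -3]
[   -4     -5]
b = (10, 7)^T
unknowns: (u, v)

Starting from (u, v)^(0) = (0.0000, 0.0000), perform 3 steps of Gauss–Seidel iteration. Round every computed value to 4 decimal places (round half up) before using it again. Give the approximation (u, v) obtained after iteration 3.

Iteration 1:
  u = (10 - (-3)·0.0000) / (6) = 1.6667
  v = (7 - (-4)·1.6667) / (-5) = -2.7334
Iteration 2:
  u = (10 - (-3)·-2.7334) / (6) = 0.3000
  v = (7 - (-4)·0.3000) / (-5) = -1.6400
Iteration 3:
  u = (10 - (-3)·-1.6400) / (6) = 0.8467
  v = (7 - (-4)·0.8467) / (-5) = -2.0774

(0.8467, -2.0774)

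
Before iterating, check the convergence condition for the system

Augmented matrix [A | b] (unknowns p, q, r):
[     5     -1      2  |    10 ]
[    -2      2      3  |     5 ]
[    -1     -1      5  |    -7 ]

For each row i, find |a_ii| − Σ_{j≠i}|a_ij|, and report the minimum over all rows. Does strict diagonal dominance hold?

row 1: |5| − (1+2) = 2
row 2: |2| − (2+3) = -3
row 3: |5| − (1+1) = 3
minimum over rows = -3 → not strictly diagonally dominant

-3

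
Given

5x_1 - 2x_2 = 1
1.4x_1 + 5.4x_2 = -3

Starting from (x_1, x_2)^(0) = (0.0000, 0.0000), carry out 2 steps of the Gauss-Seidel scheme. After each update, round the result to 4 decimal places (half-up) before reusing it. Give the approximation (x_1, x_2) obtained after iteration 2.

Iteration 1:
  x_1 = (1 - (-2)·0.0000) / (5) = 0.2000
  x_2 = (-3 - (1.4)·0.2000) / (5.4) = -0.6074
Iteration 2:
  x_1 = (1 - (-2)·-0.6074) / (5) = -0.0430
  x_2 = (-3 - (1.4)·-0.0430) / (5.4) = -0.5444

(-0.0430, -0.5444)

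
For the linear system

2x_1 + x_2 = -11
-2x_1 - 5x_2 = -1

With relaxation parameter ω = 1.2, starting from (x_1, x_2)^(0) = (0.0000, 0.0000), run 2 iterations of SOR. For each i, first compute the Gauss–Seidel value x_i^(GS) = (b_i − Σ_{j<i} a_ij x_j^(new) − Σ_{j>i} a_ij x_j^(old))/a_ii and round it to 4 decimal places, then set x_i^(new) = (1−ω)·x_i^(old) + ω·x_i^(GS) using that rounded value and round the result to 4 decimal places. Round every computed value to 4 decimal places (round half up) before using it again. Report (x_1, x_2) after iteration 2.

Iteration 1:
  x_1: GS value = (-11 - (1)·0.0000) / (2) = -5.5000;  x_1 ← (1−ω)·0.0000 + ω·-5.5000 = -6.6000
  x_2: GS value = (-1 - (-2)·-6.6000) / (-5) = 2.8400;  x_2 ← (1−ω)·0.0000 + ω·2.8400 = 3.4080
Iteration 2:
  x_1: GS value = (-11 - (1)·3.4080) / (2) = -7.2040;  x_1 ← (1−ω)·-6.6000 + ω·-7.2040 = -7.3248
  x_2: GS value = (-1 - (-2)·-7.3248) / (-5) = 3.1299;  x_2 ← (1−ω)·3.4080 + ω·3.1299 = 3.0743

(-7.3248, 3.0743)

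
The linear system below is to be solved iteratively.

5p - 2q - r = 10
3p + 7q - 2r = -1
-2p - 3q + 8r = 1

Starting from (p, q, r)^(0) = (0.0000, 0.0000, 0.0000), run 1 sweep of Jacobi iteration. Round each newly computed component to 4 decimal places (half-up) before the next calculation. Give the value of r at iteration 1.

Iteration 1:
  p = (10 - (-2)·0.0000 - (-1)·0.0000) / (5) = 2.0000
  q = (-1 - (3)·0.0000 - (-2)·0.0000) / (7) = -0.1429
  r = (1 - (-2)·0.0000 - (-3)·0.0000) / (8) = 0.1250

0.1250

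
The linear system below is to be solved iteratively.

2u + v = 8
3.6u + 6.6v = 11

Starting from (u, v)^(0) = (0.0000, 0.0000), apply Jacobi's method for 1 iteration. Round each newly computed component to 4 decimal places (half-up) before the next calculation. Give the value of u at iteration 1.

4.0000

Iteration 1:
  u = (8 - (1)·0.0000) / (2) = 4.0000
  v = (11 - (3.6)·0.0000) / (6.6) = 1.6667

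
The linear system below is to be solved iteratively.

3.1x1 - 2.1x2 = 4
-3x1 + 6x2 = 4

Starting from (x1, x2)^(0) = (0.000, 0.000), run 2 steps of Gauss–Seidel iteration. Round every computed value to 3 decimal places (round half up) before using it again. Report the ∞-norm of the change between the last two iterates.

Iteration 1:
  x1 = (4 - (-2.1)·0.000) / (3.1) = 1.290
  x2 = (4 - (-3)·1.290) / (6) = 1.312
Iteration 2:
  x1 = (4 - (-2.1)·1.312) / (3.1) = 2.179
  x2 = (4 - (-3)·2.179) / (6) = 1.756
Change: (0.889, 0.444) → max |·| = 0.889

0.889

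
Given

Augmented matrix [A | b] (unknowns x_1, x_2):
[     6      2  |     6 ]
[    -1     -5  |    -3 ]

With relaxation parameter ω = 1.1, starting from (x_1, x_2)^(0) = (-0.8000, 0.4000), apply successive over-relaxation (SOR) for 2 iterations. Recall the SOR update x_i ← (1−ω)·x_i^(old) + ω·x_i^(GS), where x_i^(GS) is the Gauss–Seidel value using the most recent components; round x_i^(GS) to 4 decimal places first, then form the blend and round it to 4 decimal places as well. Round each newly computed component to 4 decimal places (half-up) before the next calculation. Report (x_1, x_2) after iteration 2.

(0.8527, 0.4332)

Iteration 1:
  x_1: GS value = (6 - (2)·0.4000) / (6) = 0.8667;  x_1 ← (1−ω)·-0.8000 + ω·0.8667 = 1.0334
  x_2: GS value = (-3 - (-1)·1.0334) / (-5) = 0.3933;  x_2 ← (1−ω)·0.4000 + ω·0.3933 = 0.3926
Iteration 2:
  x_1: GS value = (6 - (2)·0.3926) / (6) = 0.8691;  x_1 ← (1−ω)·1.0334 + ω·0.8691 = 0.8527
  x_2: GS value = (-3 - (-1)·0.8527) / (-5) = 0.4295;  x_2 ← (1−ω)·0.3926 + ω·0.4295 = 0.4332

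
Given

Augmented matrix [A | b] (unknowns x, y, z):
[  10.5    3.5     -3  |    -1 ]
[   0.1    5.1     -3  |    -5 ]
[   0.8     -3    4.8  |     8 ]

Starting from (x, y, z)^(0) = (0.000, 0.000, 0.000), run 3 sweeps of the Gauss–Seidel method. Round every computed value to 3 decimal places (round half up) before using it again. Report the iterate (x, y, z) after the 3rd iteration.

(0.411, -0.193, 1.478)

Iteration 1:
  x = (-1 - (3.5)·0.000 - (-3)·0.000) / (10.5) = -0.095
  y = (-5 - (0.1)·-0.095 - (-3)·0.000) / (5.1) = -0.979
  z = (8 - (0.8)·-0.095 - (-3)·-0.979) / (4.8) = 1.071
Iteration 2:
  x = (-1 - (3.5)·-0.979 - (-3)·1.071) / (10.5) = 0.537
  y = (-5 - (0.1)·0.537 - (-3)·1.071) / (5.1) = -0.361
  z = (8 - (0.8)·0.537 - (-3)·-0.361) / (4.8) = 1.352
Iteration 3:
  x = (-1 - (3.5)·-0.361 - (-3)·1.352) / (10.5) = 0.411
  y = (-5 - (0.1)·0.411 - (-3)·1.352) / (5.1) = -0.193
  z = (8 - (0.8)·0.411 - (-3)·-0.193) / (4.8) = 1.478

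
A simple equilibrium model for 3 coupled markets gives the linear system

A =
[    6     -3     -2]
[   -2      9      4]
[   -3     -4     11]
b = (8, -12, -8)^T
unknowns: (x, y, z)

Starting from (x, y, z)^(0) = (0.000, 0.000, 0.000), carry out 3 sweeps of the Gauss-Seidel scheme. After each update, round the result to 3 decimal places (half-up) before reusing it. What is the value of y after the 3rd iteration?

-0.804

Iteration 1:
  x = (8 - (-3)·0.000 - (-2)·0.000) / (6) = 1.333
  y = (-12 - (-2)·1.333 - (4)·0.000) / (9) = -1.037
  z = (-8 - (-3)·1.333 - (-4)·-1.037) / (11) = -0.741
Iteration 2:
  x = (8 - (-3)·-1.037 - (-2)·-0.741) / (6) = 0.568
  y = (-12 - (-2)·0.568 - (4)·-0.741) / (9) = -0.878
  z = (-8 - (-3)·0.568 - (-4)·-0.878) / (11) = -0.892
Iteration 3:
  x = (8 - (-3)·-0.878 - (-2)·-0.892) / (6) = 0.597
  y = (-12 - (-2)·0.597 - (4)·-0.892) / (9) = -0.804
  z = (-8 - (-3)·0.597 - (-4)·-0.804) / (11) = -0.857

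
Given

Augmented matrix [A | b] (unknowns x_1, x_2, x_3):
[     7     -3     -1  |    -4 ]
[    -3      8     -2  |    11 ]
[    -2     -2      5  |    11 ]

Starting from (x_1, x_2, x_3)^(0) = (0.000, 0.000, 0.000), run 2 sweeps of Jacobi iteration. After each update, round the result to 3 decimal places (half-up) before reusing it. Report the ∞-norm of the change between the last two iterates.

0.903

Iteration 1:
  x_1 = (-4 - (-3)·0.000 - (-1)·0.000) / (7) = -0.571
  x_2 = (11 - (-3)·0.000 - (-2)·0.000) / (8) = 1.375
  x_3 = (11 - (-2)·0.000 - (-2)·0.000) / (5) = 2.200
Iteration 2:
  x_1 = (-4 - (-3)·1.375 - (-1)·2.200) / (7) = 0.332
  x_2 = (11 - (-3)·-0.571 - (-2)·2.200) / (8) = 1.711
  x_3 = (11 - (-2)·-0.571 - (-2)·1.375) / (5) = 2.522
Change: (0.903, 0.336, 0.322) → max |·| = 0.903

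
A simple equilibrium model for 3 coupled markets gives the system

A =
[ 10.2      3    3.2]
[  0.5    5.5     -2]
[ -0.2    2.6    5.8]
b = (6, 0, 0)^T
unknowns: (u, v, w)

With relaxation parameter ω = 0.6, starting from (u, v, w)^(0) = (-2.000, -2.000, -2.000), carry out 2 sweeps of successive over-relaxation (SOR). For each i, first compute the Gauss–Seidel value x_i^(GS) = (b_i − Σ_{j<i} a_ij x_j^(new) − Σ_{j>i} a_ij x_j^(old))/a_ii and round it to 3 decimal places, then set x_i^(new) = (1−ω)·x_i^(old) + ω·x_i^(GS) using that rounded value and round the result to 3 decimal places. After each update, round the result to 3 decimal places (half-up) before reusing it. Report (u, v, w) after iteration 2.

(0.773, -0.642, 0.006)

Iteration 1:
  u: GS value = (6 - (3)·-2.000 - (3.2)·-2.000) / (10.2) = 1.804;  u ← (1−ω)·-2.000 + ω·1.804 = 0.282
  v: GS value = (0 - (0.5)·0.282 - (-2)·-2.000) / (5.5) = -0.753;  v ← (1−ω)·-2.000 + ω·-0.753 = -1.252
  w: GS value = (0 - (-0.2)·0.282 - (2.6)·-1.252) / (5.8) = 0.571;  w ← (1−ω)·-2.000 + ω·0.571 = -0.457
Iteration 2:
  u: GS value = (6 - (3)·-1.252 - (3.2)·-0.457) / (10.2) = 1.100;  u ← (1−ω)·0.282 + ω·1.100 = 0.773
  v: GS value = (0 - (0.5)·0.773 - (-2)·-0.457) / (5.5) = -0.236;  v ← (1−ω)·-1.252 + ω·-0.236 = -0.642
  w: GS value = (0 - (-0.2)·0.773 - (2.6)·-0.642) / (5.8) = 0.314;  w ← (1−ω)·-0.457 + ω·0.314 = 0.006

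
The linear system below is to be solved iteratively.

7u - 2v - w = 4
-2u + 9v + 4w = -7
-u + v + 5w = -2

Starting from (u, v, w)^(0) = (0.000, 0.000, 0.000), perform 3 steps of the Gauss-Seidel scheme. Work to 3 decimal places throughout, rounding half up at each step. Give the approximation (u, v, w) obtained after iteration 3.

Iteration 1:
  u = (4 - (-2)·0.000 - (-1)·0.000) / (7) = 0.571
  v = (-7 - (-2)·0.571 - (4)·0.000) / (9) = -0.651
  w = (-2 - (-1)·0.571 - (1)·-0.651) / (5) = -0.156
Iteration 2:
  u = (4 - (-2)·-0.651 - (-1)·-0.156) / (7) = 0.363
  v = (-7 - (-2)·0.363 - (4)·-0.156) / (9) = -0.628
  w = (-2 - (-1)·0.363 - (1)·-0.628) / (5) = -0.202
Iteration 3:
  u = (4 - (-2)·-0.628 - (-1)·-0.202) / (7) = 0.363
  v = (-7 - (-2)·0.363 - (4)·-0.202) / (9) = -0.607
  w = (-2 - (-1)·0.363 - (1)·-0.607) / (5) = -0.206

(0.363, -0.607, -0.206)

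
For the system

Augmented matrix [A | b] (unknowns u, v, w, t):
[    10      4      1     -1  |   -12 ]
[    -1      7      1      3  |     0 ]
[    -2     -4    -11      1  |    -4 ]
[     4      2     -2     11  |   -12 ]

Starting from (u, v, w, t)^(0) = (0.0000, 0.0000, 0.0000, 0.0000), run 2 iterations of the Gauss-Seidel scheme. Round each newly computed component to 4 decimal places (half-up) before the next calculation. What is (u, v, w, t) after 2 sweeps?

Iteration 1:
  u = (-12 - (4)·0.0000 - (1)·0.0000 - (-1)·0.0000) / (10) = -1.2000
  v = (0 - (-1)·-1.2000 - (1)·0.0000 - (3)·0.0000) / (7) = -0.1714
  w = (-4 - (-2)·-1.2000 - (-4)·-0.1714 - (1)·0.0000) / (-11) = 0.6441
  t = (-12 - (4)·-1.2000 - (2)·-0.1714 - (-2)·0.6441) / (11) = -0.5063
Iteration 2:
  u = (-12 - (4)·-0.1714 - (1)·0.6441 - (-1)·-0.5063) / (10) = -1.2465
  v = (0 - (-1)·-1.2465 - (1)·0.6441 - (3)·-0.5063) / (7) = -0.0531
  w = (-4 - (-2)·-1.2465 - (-4)·-0.0531 - (1)·-0.5063) / (-11) = 0.5636
  t = (-12 - (4)·-1.2465 - (2)·-0.0531 - (-2)·0.5636) / (11) = -0.5255

(-1.2465, -0.0531, 0.5636, -0.5255)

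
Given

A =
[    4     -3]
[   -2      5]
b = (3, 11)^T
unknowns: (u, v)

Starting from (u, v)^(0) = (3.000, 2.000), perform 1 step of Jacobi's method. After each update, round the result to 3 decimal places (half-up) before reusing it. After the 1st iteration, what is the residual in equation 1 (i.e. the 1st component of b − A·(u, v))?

4.200

Iteration 1:
  u = (3 - (-3)·2.000) / (4) = 2.250
  v = (11 - (-2)·3.000) / (5) = 3.400
Residual b − A·x = (4.200, -1.500)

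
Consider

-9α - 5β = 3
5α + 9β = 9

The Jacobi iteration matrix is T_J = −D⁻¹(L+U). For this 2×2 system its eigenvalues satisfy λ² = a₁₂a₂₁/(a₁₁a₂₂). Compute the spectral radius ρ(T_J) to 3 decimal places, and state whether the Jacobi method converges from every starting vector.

0.556

a₁₂a₂₁/(a₁₁a₂₂) = (-5)·(5) / ((-9)·(9)) = 0.308642
ρ = √|0.308642| = √0.308642 = 0.556
ρ < 1, so Jacobi converges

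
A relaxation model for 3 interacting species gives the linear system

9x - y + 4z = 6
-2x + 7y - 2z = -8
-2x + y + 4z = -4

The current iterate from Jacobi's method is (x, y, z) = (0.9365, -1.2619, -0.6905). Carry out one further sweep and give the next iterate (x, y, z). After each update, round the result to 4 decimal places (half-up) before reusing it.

One sweep:
  x = (6 - (-1)·-1.2619 - (4)·-0.6905) / (9) = 0.8333
  y = (-8 - (-2)·0.9365 - (-2)·-0.6905) / (7) = -1.0726
  z = (-4 - (-2)·0.9365 - (1)·-1.2619) / (4) = -0.2163

(0.8333, -1.0726, -0.2163)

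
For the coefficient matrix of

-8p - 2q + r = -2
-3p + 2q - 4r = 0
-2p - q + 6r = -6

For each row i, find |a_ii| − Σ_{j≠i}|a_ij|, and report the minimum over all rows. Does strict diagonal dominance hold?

row 1: |-8| − (2+1) = 5
row 2: |2| − (3+4) = -5
row 3: |6| − (2+1) = 3
minimum over rows = -5 → not strictly diagonally dominant

-5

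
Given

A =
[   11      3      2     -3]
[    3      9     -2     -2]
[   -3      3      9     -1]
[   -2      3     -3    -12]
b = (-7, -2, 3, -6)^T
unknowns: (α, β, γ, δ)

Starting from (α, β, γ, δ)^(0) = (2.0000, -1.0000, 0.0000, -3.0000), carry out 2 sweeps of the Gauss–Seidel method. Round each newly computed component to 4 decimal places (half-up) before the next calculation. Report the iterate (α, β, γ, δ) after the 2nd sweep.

(-0.2878, -0.0371, 0.3198, 0.4587)

Iteration 1:
  α = (-7 - (3)·-1.0000 - (2)·0.0000 - (-3)·-3.0000) / (11) = -1.1818
  β = (-2 - (3)·-1.1818 - (-2)·0.0000 - (-2)·-3.0000) / (9) = -0.4950
  γ = (3 - (-3)·-1.1818 - (3)·-0.4950 - (-1)·-3.0000) / (9) = -0.2289
  δ = (-6 - (-2)·-1.1818 - (3)·-0.4950 - (-3)·-0.2289) / (-12) = 0.6304
Iteration 2:
  α = (-7 - (3)·-0.4950 - (2)·-0.2289 - (-3)·0.6304) / (11) = -0.2878
  β = (-2 - (3)·-0.2878 - (-2)·-0.2289 - (-2)·0.6304) / (9) = -0.0371
  γ = (3 - (-3)·-0.2878 - (3)·-0.0371 - (-1)·0.6304) / (9) = 0.3198
  δ = (-6 - (-2)·-0.2878 - (3)·-0.0371 - (-3)·0.3198) / (-12) = 0.4587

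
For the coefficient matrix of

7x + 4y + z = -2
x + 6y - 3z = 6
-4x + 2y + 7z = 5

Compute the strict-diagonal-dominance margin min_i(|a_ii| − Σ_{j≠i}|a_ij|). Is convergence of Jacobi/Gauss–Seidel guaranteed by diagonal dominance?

1

row 1: |7| − (4+1) = 2
row 2: |6| − (1+3) = 2
row 3: |7| − (4+2) = 1
minimum over rows = 1 → strictly diagonally dominant (convergence guaranteed)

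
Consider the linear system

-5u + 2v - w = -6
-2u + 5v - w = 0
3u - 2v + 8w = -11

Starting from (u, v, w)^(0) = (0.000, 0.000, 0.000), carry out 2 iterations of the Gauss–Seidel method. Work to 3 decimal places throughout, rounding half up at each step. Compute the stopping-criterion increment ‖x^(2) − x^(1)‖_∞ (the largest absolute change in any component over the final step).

0.533

Iteration 1:
  u = (-6 - (2)·0.000 - (-1)·0.000) / (-5) = 1.200
  v = (0 - (-2)·1.200 - (-1)·0.000) / (5) = 0.480
  w = (-11 - (3)·1.200 - (-2)·0.480) / (8) = -1.705
Iteration 2:
  u = (-6 - (2)·0.480 - (-1)·-1.705) / (-5) = 1.733
  v = (0 - (-2)·1.733 - (-1)·-1.705) / (5) = 0.352
  w = (-11 - (3)·1.733 - (-2)·0.352) / (8) = -1.937
Change: (0.533, -0.128, -0.232) → max |·| = 0.533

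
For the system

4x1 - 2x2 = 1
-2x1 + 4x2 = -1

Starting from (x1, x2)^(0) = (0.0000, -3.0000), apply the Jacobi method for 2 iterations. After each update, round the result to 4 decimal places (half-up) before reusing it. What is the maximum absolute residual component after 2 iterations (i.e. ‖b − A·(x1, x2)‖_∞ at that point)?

Iteration 1:
  x1 = (1 - (-2)·-3.0000) / (4) = -1.2500
  x2 = (-1 - (-2)·0.0000) / (4) = -0.2500
Iteration 2:
  x1 = (1 - (-2)·-0.2500) / (4) = 0.1250
  x2 = (-1 - (-2)·-1.2500) / (4) = -0.8750
Residual b − A·x = (-1.2500, 2.7500); ∞-norm = 2.7500

2.7500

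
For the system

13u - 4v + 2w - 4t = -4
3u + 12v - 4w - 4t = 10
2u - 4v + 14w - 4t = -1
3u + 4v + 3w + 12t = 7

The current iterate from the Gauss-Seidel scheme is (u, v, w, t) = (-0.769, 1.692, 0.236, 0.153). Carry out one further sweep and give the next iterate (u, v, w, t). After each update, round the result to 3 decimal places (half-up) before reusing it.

One sweep:
  u = (-4 - (-4)·1.692 - (2)·0.236 - (-4)·0.153) / (13) = 0.224
  v = (10 - (3)·0.224 - (-4)·0.236 - (-4)·0.153) / (12) = 0.907
  w = (-1 - (2)·0.224 - (-4)·0.907 - (-4)·0.153) / (14) = 0.199
  t = (7 - (3)·0.224 - (4)·0.907 - (3)·0.199) / (12) = 0.175

(0.224, 0.907, 0.199, 0.175)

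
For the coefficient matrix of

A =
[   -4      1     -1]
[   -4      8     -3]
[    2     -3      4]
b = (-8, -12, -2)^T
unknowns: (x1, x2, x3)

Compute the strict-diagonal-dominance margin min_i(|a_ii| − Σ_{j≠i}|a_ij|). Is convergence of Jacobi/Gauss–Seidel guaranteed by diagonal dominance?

-1

row 1: |-4| − (1+1) = 2
row 2: |8| − (4+3) = 1
row 3: |4| − (2+3) = -1
minimum over rows = -1 → not strictly diagonally dominant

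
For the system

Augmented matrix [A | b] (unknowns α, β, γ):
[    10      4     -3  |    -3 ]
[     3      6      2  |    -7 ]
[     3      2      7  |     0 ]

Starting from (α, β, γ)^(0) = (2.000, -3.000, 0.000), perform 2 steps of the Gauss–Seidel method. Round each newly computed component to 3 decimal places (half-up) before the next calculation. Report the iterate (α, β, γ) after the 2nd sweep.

(0.370, -1.377, 0.235)

Iteration 1:
  α = (-3 - (4)·-3.000 - (-3)·0.000) / (10) = 0.900
  β = (-7 - (3)·0.900 - (2)·0.000) / (6) = -1.617
  γ = (0 - (3)·0.900 - (2)·-1.617) / (7) = 0.076
Iteration 2:
  α = (-3 - (4)·-1.617 - (-3)·0.076) / (10) = 0.370
  β = (-7 - (3)·0.370 - (2)·0.076) / (6) = -1.377
  γ = (0 - (3)·0.370 - (2)·-1.377) / (7) = 0.235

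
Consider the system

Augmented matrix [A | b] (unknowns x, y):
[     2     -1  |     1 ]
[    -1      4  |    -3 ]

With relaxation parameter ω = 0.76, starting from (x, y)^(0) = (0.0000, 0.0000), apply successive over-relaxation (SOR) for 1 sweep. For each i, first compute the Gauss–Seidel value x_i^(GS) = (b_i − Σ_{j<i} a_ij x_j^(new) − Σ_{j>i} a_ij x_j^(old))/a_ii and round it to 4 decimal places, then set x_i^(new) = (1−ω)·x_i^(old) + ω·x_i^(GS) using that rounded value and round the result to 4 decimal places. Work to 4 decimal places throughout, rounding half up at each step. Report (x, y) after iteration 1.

Iteration 1:
  x: GS value = (1 - (-1)·0.0000) / (2) = 0.5000;  x ← (1−ω)·0.0000 + ω·0.5000 = 0.3800
  y: GS value = (-3 - (-1)·0.3800) / (4) = -0.6550;  y ← (1−ω)·0.0000 + ω·-0.6550 = -0.4978

(0.3800, -0.4978)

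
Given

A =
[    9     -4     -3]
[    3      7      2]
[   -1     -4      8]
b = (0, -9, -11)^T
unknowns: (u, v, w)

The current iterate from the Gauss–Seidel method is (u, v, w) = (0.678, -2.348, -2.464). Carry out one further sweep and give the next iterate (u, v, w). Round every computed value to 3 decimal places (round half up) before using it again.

One sweep:
  u = (0 - (-4)·-2.348 - (-3)·-2.464) / (9) = -1.865
  v = (-9 - (3)·-1.865 - (2)·-2.464) / (7) = 0.218
  w = (-11 - (-1)·-1.865 - (-4)·0.218) / (8) = -1.499

(-1.865, 0.218, -1.499)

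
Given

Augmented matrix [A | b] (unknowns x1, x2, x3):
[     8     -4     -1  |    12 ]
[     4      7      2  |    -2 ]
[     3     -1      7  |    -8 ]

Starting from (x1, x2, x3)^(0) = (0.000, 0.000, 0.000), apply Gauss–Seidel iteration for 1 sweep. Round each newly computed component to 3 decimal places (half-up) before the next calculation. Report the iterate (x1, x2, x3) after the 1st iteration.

(1.500, -1.143, -1.949)

Iteration 1:
  x1 = (12 - (-4)·0.000 - (-1)·0.000) / (8) = 1.500
  x2 = (-2 - (4)·1.500 - (2)·0.000) / (7) = -1.143
  x3 = (-8 - (3)·1.500 - (-1)·-1.143) / (7) = -1.949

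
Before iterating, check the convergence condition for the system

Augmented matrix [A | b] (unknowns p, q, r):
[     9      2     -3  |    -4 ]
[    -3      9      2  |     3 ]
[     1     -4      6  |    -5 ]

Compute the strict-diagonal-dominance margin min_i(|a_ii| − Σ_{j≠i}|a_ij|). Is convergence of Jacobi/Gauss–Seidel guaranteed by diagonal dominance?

row 1: |9| − (2+3) = 4
row 2: |9| − (3+2) = 4
row 3: |6| − (1+4) = 1
minimum over rows = 1 → strictly diagonally dominant (convergence guaranteed)

1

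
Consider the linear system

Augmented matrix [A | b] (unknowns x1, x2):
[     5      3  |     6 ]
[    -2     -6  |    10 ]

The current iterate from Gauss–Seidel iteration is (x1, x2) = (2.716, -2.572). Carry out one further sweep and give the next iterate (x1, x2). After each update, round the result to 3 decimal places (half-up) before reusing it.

One sweep:
  x1 = (6 - (3)·-2.572) / (5) = 2.743
  x2 = (10 - (-2)·2.743) / (-6) = -2.581

(2.743, -2.581)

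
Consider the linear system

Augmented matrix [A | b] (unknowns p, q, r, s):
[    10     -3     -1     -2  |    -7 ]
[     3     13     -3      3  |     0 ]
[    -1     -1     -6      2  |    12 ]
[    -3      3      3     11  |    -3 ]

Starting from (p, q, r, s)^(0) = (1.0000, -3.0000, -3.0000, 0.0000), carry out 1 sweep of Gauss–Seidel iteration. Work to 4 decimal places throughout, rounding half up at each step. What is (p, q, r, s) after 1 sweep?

Iteration 1:
  p = (-7 - (-3)·-3.0000 - (-1)·-3.0000 - (-2)·0.0000) / (10) = -1.9000
  q = (0 - (3)·-1.9000 - (-3)·-3.0000 - (3)·0.0000) / (13) = -0.2538
  r = (12 - (-1)·-1.9000 - (-1)·-0.2538 - (2)·0.0000) / (-6) = -1.6410
  s = (-3 - (-3)·-1.9000 - (3)·-0.2538 - (3)·-1.6410) / (11) = -0.2741

(-1.9000, -0.2538, -1.6410, -0.2741)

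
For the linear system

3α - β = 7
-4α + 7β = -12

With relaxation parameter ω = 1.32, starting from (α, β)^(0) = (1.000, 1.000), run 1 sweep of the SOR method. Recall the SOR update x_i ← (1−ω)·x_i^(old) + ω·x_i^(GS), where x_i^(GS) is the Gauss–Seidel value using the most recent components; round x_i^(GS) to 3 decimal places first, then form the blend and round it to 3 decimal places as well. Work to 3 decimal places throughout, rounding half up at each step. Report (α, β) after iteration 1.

(3.200, -0.170)

Iteration 1:
  α: GS value = (7 - (-1)·1.000) / (3) = 2.667;  α ← (1−ω)·1.000 + ω·2.667 = 3.200
  β: GS value = (-12 - (-4)·3.200) / (7) = 0.114;  β ← (1−ω)·1.000 + ω·0.114 = -0.170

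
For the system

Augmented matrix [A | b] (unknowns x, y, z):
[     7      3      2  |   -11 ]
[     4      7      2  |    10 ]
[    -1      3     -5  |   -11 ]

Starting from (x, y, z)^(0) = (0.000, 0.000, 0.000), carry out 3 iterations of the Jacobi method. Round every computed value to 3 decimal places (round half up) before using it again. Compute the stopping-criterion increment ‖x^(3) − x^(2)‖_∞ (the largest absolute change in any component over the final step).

0.451

Iteration 1:
  x = (-11 - (3)·0.000 - (2)·0.000) / (7) = -1.571
  y = (10 - (4)·0.000 - (2)·0.000) / (7) = 1.429
  z = (-11 - (-1)·0.000 - (3)·0.000) / (-5) = 2.200
Iteration 2:
  x = (-11 - (3)·1.429 - (2)·2.200) / (7) = -2.812
  y = (10 - (4)·-1.571 - (2)·2.200) / (7) = 1.698
  z = (-11 - (-1)·-1.571 - (3)·1.429) / (-5) = 3.372
Iteration 3:
  x = (-11 - (3)·1.698 - (2)·3.372) / (7) = -3.263
  y = (10 - (4)·-2.812 - (2)·3.372) / (7) = 2.072
  z = (-11 - (-1)·-2.812 - (3)·1.698) / (-5) = 3.781
Change: (-0.451, 0.374, 0.409) → max |·| = 0.451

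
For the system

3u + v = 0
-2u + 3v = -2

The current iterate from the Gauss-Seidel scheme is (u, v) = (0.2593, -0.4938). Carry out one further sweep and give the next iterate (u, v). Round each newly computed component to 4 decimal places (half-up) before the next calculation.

One sweep:
  u = (0 - (1)·-0.4938) / (3) = 0.1646
  v = (-2 - (-2)·0.1646) / (3) = -0.5569

(0.1646, -0.5569)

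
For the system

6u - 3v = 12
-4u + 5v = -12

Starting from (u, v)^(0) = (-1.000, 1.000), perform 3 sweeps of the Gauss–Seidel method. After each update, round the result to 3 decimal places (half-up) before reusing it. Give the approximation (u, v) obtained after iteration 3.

Iteration 1:
  u = (12 - (-3)·1.000) / (6) = 2.500
  v = (-12 - (-4)·2.500) / (5) = -0.400
Iteration 2:
  u = (12 - (-3)·-0.400) / (6) = 1.800
  v = (-12 - (-4)·1.800) / (5) = -0.960
Iteration 3:
  u = (12 - (-3)·-0.960) / (6) = 1.520
  v = (-12 - (-4)·1.520) / (5) = -1.184

(1.520, -1.184)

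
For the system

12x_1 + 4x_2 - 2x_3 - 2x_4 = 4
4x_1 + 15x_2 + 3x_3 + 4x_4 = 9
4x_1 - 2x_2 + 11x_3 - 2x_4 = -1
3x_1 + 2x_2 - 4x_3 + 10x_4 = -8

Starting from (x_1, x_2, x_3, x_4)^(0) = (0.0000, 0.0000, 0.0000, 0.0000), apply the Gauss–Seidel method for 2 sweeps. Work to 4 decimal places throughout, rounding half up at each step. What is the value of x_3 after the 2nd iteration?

-0.1043

Iteration 1:
  x_1 = (4 - (4)·0.0000 - (-2)·0.0000 - (-2)·0.0000) / (12) = 0.3333
  x_2 = (9 - (4)·0.3333 - (3)·0.0000 - (4)·0.0000) / (15) = 0.5111
  x_3 = (-1 - (4)·0.3333 - (-2)·0.5111 - (-2)·0.0000) / (11) = -0.1192
  x_4 = (-8 - (3)·0.3333 - (2)·0.5111 - (-4)·-0.1192) / (10) = -1.0499
Iteration 2:
  x_1 = (4 - (4)·0.5111 - (-2)·-0.1192 - (-2)·-1.0499) / (12) = -0.0319
  x_2 = (9 - (4)·-0.0319 - (3)·-0.1192 - (4)·-1.0499) / (15) = 0.9123
  x_3 = (-1 - (4)·-0.0319 - (-2)·0.9123 - (-2)·-1.0499) / (11) = -0.1043
  x_4 = (-8 - (3)·-0.0319 - (2)·0.9123 - (-4)·-0.1043) / (10) = -1.0146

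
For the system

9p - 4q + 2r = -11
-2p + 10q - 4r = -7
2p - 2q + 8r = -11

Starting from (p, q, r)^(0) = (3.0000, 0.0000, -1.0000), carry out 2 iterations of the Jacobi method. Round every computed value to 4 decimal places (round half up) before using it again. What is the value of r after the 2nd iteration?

-1.2500

Iteration 1:
  p = (-11 - (-4)·0.0000 - (2)·-1.0000) / (9) = -1.0000
  q = (-7 - (-2)·3.0000 - (-4)·-1.0000) / (10) = -0.5000
  r = (-11 - (2)·3.0000 - (-2)·0.0000) / (8) = -2.1250
Iteration 2:
  p = (-11 - (-4)·-0.5000 - (2)·-2.1250) / (9) = -0.9722
  q = (-7 - (-2)·-1.0000 - (-4)·-2.1250) / (10) = -1.7500
  r = (-11 - (2)·-1.0000 - (-2)·-0.5000) / (8) = -1.2500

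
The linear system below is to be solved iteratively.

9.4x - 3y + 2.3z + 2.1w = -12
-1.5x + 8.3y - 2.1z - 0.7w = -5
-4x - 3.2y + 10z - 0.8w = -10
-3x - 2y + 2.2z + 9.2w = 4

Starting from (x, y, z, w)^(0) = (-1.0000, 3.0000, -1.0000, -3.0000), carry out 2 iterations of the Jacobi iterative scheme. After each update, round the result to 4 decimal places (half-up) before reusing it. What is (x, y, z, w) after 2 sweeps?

(-1.7451, -0.5825, -1.0943, 0.5114)

Iteration 1:
  x = (-12 - (-3)·3.0000 - (2.3)·-1.0000 - (2.1)·-3.0000) / (9.4) = 0.5957
  y = (-5 - (-1.5)·-1.0000 - (-2.1)·-1.0000 - (-0.7)·-3.0000) / (8.3) = -1.2892
  z = (-10 - (-4)·-1.0000 - (-3.2)·3.0000 - (-0.8)·-3.0000) / (10) = -0.6800
  w = (4 - (-3)·-1.0000 - (-2)·3.0000 - (2.2)·-1.0000) / (9.2) = 1.0000
Iteration 2:
  x = (-12 - (-3)·-1.2892 - (2.3)·-0.6800 - (2.1)·1.0000) / (9.4) = -1.7451
  y = (-5 - (-1.5)·0.5957 - (-2.1)·-0.6800 - (-0.7)·1.0000) / (8.3) = -0.5825
  z = (-10 - (-4)·0.5957 - (-3.2)·-1.2892 - (-0.8)·1.0000) / (10) = -1.0943
  w = (4 - (-3)·0.5957 - (-2)·-1.2892 - (2.2)·-0.6800) / (9.2) = 0.5114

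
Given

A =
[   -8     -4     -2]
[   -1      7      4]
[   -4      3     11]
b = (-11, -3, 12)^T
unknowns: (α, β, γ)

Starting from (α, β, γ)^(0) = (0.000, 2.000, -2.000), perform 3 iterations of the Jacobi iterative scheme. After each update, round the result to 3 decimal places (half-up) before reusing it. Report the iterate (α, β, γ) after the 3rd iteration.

(1.379, -0.996, 1.579)

Iteration 1:
  α = (-11 - (-4)·2.000 - (-2)·-2.000) / (-8) = 0.875
  β = (-3 - (-1)·0.000 - (4)·-2.000) / (7) = 0.714
  γ = (12 - (-4)·0.000 - (3)·2.000) / (11) = 0.545
Iteration 2:
  α = (-11 - (-4)·0.714 - (-2)·0.545) / (-8) = 0.882
  β = (-3 - (-1)·0.875 - (4)·0.545) / (7) = -0.615
  γ = (12 - (-4)·0.875 - (3)·0.714) / (11) = 1.214
Iteration 3:
  α = (-11 - (-4)·-0.615 - (-2)·1.214) / (-8) = 1.379
  β = (-3 - (-1)·0.882 - (4)·1.214) / (7) = -0.996
  γ = (12 - (-4)·0.882 - (3)·-0.615) / (11) = 1.579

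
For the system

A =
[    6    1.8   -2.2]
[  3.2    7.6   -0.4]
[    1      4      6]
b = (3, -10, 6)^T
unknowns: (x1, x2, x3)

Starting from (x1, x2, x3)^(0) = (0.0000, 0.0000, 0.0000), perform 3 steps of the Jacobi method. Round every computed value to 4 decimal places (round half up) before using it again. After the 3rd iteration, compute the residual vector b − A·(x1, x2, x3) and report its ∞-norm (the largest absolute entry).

1.0918

Iteration 1:
  x1 = (3 - (1.8)·0.0000 - (-2.2)·0.0000) / (6) = 0.5000
  x2 = (-10 - (3.2)·0.0000 - (-0.4)·0.0000) / (7.6) = -1.3158
  x3 = (6 - (1)·0.0000 - (4)·0.0000) / (6) = 1.0000
Iteration 2:
  x1 = (3 - (1.8)·-1.3158 - (-2.2)·1.0000) / (6) = 1.2614
  x2 = (-10 - (3.2)·0.5000 - (-0.4)·1.0000) / (7.6) = -1.4737
  x3 = (6 - (1)·0.5000 - (4)·-1.3158) / (6) = 1.7939
Iteration 3:
  x1 = (3 - (1.8)·-1.4737 - (-2.2)·1.7939) / (6) = 1.5999
  x2 = (-10 - (3.2)·1.2614 - (-0.4)·1.7939) / (7.6) = -1.7525
  x3 = (6 - (1)·1.2614 - (4)·-1.4737) / (6) = 1.7722
Residual b − A·x = (0.4539, -1.0918, 0.7769); ∞-norm = 1.0918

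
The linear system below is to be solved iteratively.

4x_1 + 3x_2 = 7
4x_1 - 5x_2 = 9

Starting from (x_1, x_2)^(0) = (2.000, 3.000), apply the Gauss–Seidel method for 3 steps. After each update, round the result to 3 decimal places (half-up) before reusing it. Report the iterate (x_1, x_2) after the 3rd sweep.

(1.060, -0.952)

Iteration 1:
  x_1 = (7 - (3)·3.000) / (4) = -0.500
  x_2 = (9 - (4)·-0.500) / (-5) = -2.200
Iteration 2:
  x_1 = (7 - (3)·-2.200) / (4) = 3.400
  x_2 = (9 - (4)·3.400) / (-5) = 0.920
Iteration 3:
  x_1 = (7 - (3)·0.920) / (4) = 1.060
  x_2 = (9 - (4)·1.060) / (-5) = -0.952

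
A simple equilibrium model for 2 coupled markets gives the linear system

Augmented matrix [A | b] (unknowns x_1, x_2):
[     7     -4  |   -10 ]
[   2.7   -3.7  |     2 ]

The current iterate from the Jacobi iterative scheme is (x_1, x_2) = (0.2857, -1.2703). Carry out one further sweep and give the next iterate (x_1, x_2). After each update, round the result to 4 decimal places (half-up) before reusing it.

(-2.1545, -0.3321)

One sweep:
  x_1 = (-10 - (-4)·-1.2703) / (7) = -2.1545
  x_2 = (2 - (2.7)·0.2857) / (-3.7) = -0.3321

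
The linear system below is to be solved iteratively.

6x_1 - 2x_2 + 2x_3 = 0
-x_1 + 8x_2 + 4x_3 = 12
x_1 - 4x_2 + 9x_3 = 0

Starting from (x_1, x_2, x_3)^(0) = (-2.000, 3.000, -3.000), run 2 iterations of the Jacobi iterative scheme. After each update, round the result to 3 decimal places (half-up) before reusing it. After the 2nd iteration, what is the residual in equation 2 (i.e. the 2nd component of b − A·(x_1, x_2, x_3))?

Iteration 1:
  x_1 = (0 - (-2)·3.000 - (2)·-3.000) / (6) = 2.000
  x_2 = (12 - (-1)·-2.000 - (4)·-3.000) / (8) = 2.750
  x_3 = (0 - (1)·-2.000 - (-4)·3.000) / (9) = 1.556
Iteration 2:
  x_1 = (0 - (-2)·2.750 - (2)·1.556) / (6) = 0.398
  x_2 = (12 - (-1)·2.000 - (4)·1.556) / (8) = 0.972
  x_3 = (0 - (1)·2.000 - (-4)·2.750) / (9) = 1.000
Residual b − A·x = (-2.444, 0.622, -5.510)

0.622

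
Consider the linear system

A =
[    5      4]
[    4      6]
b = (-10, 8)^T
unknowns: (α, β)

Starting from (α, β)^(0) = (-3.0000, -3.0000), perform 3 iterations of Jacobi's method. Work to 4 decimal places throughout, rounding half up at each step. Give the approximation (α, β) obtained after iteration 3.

Iteration 1:
  α = (-10 - (4)·-3.0000) / (5) = 0.4000
  β = (8 - (4)·-3.0000) / (6) = 3.3333
Iteration 2:
  α = (-10 - (4)·3.3333) / (5) = -4.6666
  β = (8 - (4)·0.4000) / (6) = 1.0667
Iteration 3:
  α = (-10 - (4)·1.0667) / (5) = -2.8534
  β = (8 - (4)·-4.6666) / (6) = 4.4444

(-2.8534, 4.4444)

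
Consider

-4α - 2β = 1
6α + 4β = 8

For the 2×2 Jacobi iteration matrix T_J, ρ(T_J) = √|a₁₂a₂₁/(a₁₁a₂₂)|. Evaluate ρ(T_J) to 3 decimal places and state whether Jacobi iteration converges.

a₁₂a₂₁/(a₁₁a₂₂) = (-2)·(6) / ((-4)·(4)) = 0.750000
ρ = √|0.750000| = √0.750000 = 0.866
ρ < 1, so Jacobi converges

0.866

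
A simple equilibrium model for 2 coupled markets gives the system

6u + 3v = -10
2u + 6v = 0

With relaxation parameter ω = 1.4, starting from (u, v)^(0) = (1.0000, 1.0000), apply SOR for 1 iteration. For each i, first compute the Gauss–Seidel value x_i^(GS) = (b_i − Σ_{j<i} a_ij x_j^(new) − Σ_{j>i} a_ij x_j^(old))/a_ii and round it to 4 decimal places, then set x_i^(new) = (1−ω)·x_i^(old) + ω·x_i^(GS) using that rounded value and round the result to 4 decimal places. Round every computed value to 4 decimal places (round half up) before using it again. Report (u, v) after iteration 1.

(-3.4334, 1.2023)

Iteration 1:
  u: GS value = (-10 - (3)·1.0000) / (6) = -2.1667;  u ← (1−ω)·1.0000 + ω·-2.1667 = -3.4334
  v: GS value = (0 - (2)·-3.4334) / (6) = 1.1445;  v ← (1−ω)·1.0000 + ω·1.1445 = 1.2023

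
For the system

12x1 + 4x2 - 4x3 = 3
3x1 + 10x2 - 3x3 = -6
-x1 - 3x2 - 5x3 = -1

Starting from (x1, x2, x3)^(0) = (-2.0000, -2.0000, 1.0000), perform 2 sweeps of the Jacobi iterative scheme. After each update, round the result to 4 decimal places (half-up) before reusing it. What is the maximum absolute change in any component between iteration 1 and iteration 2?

2.0300

Iteration 1:
  x1 = (3 - (4)·-2.0000 - (-4)·1.0000) / (12) = 1.2500
  x2 = (-6 - (3)·-2.0000 - (-3)·1.0000) / (10) = 0.3000
  x3 = (-1 - (-1)·-2.0000 - (-3)·-2.0000) / (-5) = 1.8000
Iteration 2:
  x1 = (3 - (4)·0.3000 - (-4)·1.8000) / (12) = 0.7500
  x2 = (-6 - (3)·1.2500 - (-3)·1.8000) / (10) = -0.4350
  x3 = (-1 - (-1)·1.2500 - (-3)·0.3000) / (-5) = -0.2300
Change: (-0.5000, -0.7350, -2.0300) → max |·| = 2.0300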